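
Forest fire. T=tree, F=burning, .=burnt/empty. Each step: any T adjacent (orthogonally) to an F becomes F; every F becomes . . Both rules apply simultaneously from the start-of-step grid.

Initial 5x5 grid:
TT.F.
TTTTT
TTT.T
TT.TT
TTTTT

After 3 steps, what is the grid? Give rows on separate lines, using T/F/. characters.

Step 1: 1 trees catch fire, 1 burn out
  TT...
  TTTFT
  TTT.T
  TT.TT
  TTTTT
Step 2: 2 trees catch fire, 1 burn out
  TT...
  TTF.F
  TTT.T
  TT.TT
  TTTTT
Step 3: 3 trees catch fire, 2 burn out
  TT...
  TF...
  TTF.F
  TT.TT
  TTTTT

TT...
TF...
TTF.F
TT.TT
TTTTT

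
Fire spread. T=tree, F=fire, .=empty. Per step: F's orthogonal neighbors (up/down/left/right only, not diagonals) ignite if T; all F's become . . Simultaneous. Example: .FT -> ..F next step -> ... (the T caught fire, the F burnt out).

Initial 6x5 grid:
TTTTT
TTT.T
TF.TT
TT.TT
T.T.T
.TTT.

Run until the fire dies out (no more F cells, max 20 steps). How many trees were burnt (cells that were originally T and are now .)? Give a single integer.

Step 1: +3 fires, +1 burnt (F count now 3)
Step 2: +4 fires, +3 burnt (F count now 4)
Step 3: +3 fires, +4 burnt (F count now 3)
Step 4: +1 fires, +3 burnt (F count now 1)
Step 5: +1 fires, +1 burnt (F count now 1)
Step 6: +1 fires, +1 burnt (F count now 1)
Step 7: +1 fires, +1 burnt (F count now 1)
Step 8: +2 fires, +1 burnt (F count now 2)
Step 9: +2 fires, +2 burnt (F count now 2)
Step 10: +0 fires, +2 burnt (F count now 0)
Fire out after step 10
Initially T: 22, now '.': 26
Total burnt (originally-T cells now '.'): 18

Answer: 18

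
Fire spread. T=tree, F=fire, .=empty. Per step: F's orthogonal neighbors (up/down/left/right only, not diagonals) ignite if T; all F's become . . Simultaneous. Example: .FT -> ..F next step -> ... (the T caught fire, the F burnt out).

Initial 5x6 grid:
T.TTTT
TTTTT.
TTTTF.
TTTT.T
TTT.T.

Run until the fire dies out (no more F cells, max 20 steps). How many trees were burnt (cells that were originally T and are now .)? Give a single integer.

Answer: 21

Derivation:
Step 1: +2 fires, +1 burnt (F count now 2)
Step 2: +4 fires, +2 burnt (F count now 4)
Step 3: +5 fires, +4 burnt (F count now 5)
Step 4: +5 fires, +5 burnt (F count now 5)
Step 5: +3 fires, +5 burnt (F count now 3)
Step 6: +2 fires, +3 burnt (F count now 2)
Step 7: +0 fires, +2 burnt (F count now 0)
Fire out after step 7
Initially T: 23, now '.': 28
Total burnt (originally-T cells now '.'): 21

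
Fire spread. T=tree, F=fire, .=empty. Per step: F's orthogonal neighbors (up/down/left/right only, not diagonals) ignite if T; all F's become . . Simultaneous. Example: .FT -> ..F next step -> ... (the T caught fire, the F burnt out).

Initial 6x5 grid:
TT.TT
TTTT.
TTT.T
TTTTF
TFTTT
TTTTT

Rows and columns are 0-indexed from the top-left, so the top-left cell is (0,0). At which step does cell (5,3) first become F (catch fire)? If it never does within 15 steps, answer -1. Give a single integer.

Step 1: cell (5,3)='T' (+7 fires, +2 burnt)
Step 2: cell (5,3)='T' (+7 fires, +7 burnt)
Step 3: cell (5,3)='F' (+4 fires, +7 burnt)
  -> target ignites at step 3
Step 4: cell (5,3)='.' (+3 fires, +4 burnt)
Step 5: cell (5,3)='.' (+2 fires, +3 burnt)
Step 6: cell (5,3)='.' (+1 fires, +2 burnt)
Step 7: cell (5,3)='.' (+1 fires, +1 burnt)
Step 8: cell (5,3)='.' (+0 fires, +1 burnt)
  fire out at step 8

3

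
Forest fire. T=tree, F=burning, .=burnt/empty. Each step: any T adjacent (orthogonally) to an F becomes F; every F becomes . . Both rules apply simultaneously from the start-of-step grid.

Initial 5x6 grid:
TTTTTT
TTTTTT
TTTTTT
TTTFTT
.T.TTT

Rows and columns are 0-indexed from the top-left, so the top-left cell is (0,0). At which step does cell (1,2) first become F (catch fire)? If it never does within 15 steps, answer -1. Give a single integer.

Step 1: cell (1,2)='T' (+4 fires, +1 burnt)
Step 2: cell (1,2)='T' (+6 fires, +4 burnt)
Step 3: cell (1,2)='F' (+8 fires, +6 burnt)
  -> target ignites at step 3
Step 4: cell (1,2)='.' (+5 fires, +8 burnt)
Step 5: cell (1,2)='.' (+3 fires, +5 burnt)
Step 6: cell (1,2)='.' (+1 fires, +3 burnt)
Step 7: cell (1,2)='.' (+0 fires, +1 burnt)
  fire out at step 7

3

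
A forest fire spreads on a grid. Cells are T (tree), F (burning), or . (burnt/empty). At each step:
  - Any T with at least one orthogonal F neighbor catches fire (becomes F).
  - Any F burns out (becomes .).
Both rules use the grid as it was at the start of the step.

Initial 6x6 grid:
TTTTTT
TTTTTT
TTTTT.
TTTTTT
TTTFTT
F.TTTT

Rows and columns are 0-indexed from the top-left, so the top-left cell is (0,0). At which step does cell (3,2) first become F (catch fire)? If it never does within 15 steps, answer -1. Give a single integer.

Step 1: cell (3,2)='T' (+5 fires, +2 burnt)
Step 2: cell (3,2)='F' (+8 fires, +5 burnt)
  -> target ignites at step 2
Step 3: cell (3,2)='.' (+7 fires, +8 burnt)
Step 4: cell (3,2)='.' (+5 fires, +7 burnt)
Step 5: cell (3,2)='.' (+5 fires, +5 burnt)
Step 6: cell (3,2)='.' (+2 fires, +5 burnt)
Step 7: cell (3,2)='.' (+0 fires, +2 burnt)
  fire out at step 7

2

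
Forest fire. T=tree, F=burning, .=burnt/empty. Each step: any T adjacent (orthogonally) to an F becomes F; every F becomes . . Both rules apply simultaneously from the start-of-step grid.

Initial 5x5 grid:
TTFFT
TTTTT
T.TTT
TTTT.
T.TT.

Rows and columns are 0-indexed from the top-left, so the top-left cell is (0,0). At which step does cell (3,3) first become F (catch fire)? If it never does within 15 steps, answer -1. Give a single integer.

Step 1: cell (3,3)='T' (+4 fires, +2 burnt)
Step 2: cell (3,3)='T' (+5 fires, +4 burnt)
Step 3: cell (3,3)='F' (+4 fires, +5 burnt)
  -> target ignites at step 3
Step 4: cell (3,3)='.' (+4 fires, +4 burnt)
Step 5: cell (3,3)='.' (+1 fires, +4 burnt)
Step 6: cell (3,3)='.' (+1 fires, +1 burnt)
Step 7: cell (3,3)='.' (+0 fires, +1 burnt)
  fire out at step 7

3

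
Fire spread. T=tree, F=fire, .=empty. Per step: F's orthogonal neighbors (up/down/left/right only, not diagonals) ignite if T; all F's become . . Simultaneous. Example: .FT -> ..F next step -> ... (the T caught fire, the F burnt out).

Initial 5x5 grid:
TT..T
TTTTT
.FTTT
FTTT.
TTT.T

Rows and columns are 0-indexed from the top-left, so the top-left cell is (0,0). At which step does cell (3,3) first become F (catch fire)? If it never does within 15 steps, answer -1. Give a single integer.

Step 1: cell (3,3)='T' (+4 fires, +2 burnt)
Step 2: cell (3,3)='T' (+6 fires, +4 burnt)
Step 3: cell (3,3)='F' (+5 fires, +6 burnt)
  -> target ignites at step 3
Step 4: cell (3,3)='.' (+1 fires, +5 burnt)
Step 5: cell (3,3)='.' (+1 fires, +1 burnt)
Step 6: cell (3,3)='.' (+0 fires, +1 burnt)
  fire out at step 6

3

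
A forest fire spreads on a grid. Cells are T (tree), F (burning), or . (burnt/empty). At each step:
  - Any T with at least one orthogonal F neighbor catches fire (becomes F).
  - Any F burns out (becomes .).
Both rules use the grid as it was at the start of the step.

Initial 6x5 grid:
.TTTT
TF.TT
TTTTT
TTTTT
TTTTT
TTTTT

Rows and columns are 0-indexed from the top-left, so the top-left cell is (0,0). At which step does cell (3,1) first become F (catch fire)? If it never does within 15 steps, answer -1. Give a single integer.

Step 1: cell (3,1)='T' (+3 fires, +1 burnt)
Step 2: cell (3,1)='F' (+4 fires, +3 burnt)
  -> target ignites at step 2
Step 3: cell (3,1)='.' (+5 fires, +4 burnt)
Step 4: cell (3,1)='.' (+7 fires, +5 burnt)
Step 5: cell (3,1)='.' (+5 fires, +7 burnt)
Step 6: cell (3,1)='.' (+2 fires, +5 burnt)
Step 7: cell (3,1)='.' (+1 fires, +2 burnt)
Step 8: cell (3,1)='.' (+0 fires, +1 burnt)
  fire out at step 8

2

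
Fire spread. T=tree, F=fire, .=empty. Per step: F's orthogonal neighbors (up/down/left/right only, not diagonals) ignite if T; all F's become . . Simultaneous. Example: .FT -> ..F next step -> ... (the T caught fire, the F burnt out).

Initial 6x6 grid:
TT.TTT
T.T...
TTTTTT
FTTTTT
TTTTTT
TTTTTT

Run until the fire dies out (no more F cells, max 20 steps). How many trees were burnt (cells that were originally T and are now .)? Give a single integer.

Step 1: +3 fires, +1 burnt (F count now 3)
Step 2: +5 fires, +3 burnt (F count now 5)
Step 3: +5 fires, +5 burnt (F count now 5)
Step 4: +6 fires, +5 burnt (F count now 6)
Step 5: +4 fires, +6 burnt (F count now 4)
Step 6: +3 fires, +4 burnt (F count now 3)
Step 7: +1 fires, +3 burnt (F count now 1)
Step 8: +0 fires, +1 burnt (F count now 0)
Fire out after step 8
Initially T: 30, now '.': 33
Total burnt (originally-T cells now '.'): 27

Answer: 27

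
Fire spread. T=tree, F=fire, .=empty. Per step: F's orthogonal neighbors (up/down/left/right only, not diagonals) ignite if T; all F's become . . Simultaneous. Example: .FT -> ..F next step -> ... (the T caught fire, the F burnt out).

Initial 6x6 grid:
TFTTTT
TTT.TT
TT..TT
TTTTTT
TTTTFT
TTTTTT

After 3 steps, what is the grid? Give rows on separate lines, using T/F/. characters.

Step 1: 7 trees catch fire, 2 burn out
  F.FTTT
  TFT.TT
  TT..TT
  TTTTFT
  TTTF.F
  TTTTFT
Step 2: 10 trees catch fire, 7 burn out
  ...FTT
  F.F.TT
  TF..FT
  TTTF.F
  TTF...
  TTTF.F
Step 3: 8 trees catch fire, 10 burn out
  ....FT
  ....FT
  F....F
  TFF...
  TF....
  TTF...

....FT
....FT
F....F
TFF...
TF....
TTF...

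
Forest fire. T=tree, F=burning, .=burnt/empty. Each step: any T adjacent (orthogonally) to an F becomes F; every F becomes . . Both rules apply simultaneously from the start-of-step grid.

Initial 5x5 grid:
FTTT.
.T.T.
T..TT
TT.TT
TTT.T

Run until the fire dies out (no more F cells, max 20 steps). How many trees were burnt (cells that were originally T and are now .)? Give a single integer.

Answer: 10

Derivation:
Step 1: +1 fires, +1 burnt (F count now 1)
Step 2: +2 fires, +1 burnt (F count now 2)
Step 3: +1 fires, +2 burnt (F count now 1)
Step 4: +1 fires, +1 burnt (F count now 1)
Step 5: +1 fires, +1 burnt (F count now 1)
Step 6: +2 fires, +1 burnt (F count now 2)
Step 7: +1 fires, +2 burnt (F count now 1)
Step 8: +1 fires, +1 burnt (F count now 1)
Step 9: +0 fires, +1 burnt (F count now 0)
Fire out after step 9
Initially T: 16, now '.': 19
Total burnt (originally-T cells now '.'): 10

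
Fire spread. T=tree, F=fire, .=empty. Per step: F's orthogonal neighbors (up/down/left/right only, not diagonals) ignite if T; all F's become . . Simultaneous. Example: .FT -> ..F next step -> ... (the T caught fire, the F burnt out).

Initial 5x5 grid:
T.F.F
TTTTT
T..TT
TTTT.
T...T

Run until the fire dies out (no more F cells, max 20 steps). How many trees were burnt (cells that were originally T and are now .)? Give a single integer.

Answer: 14

Derivation:
Step 1: +2 fires, +2 burnt (F count now 2)
Step 2: +3 fires, +2 burnt (F count now 3)
Step 3: +2 fires, +3 burnt (F count now 2)
Step 4: +3 fires, +2 burnt (F count now 3)
Step 5: +2 fires, +3 burnt (F count now 2)
Step 6: +2 fires, +2 burnt (F count now 2)
Step 7: +0 fires, +2 burnt (F count now 0)
Fire out after step 7
Initially T: 15, now '.': 24
Total burnt (originally-T cells now '.'): 14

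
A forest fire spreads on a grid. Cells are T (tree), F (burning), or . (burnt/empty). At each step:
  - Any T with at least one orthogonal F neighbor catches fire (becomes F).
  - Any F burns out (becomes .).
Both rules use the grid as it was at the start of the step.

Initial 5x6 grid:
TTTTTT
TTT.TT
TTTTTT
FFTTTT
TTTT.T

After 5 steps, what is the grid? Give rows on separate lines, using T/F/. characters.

Step 1: 5 trees catch fire, 2 burn out
  TTTTTT
  TTT.TT
  FFTTTT
  ..FTTT
  FFTT.T
Step 2: 5 trees catch fire, 5 burn out
  TTTTTT
  FFT.TT
  ..FTTT
  ...FTT
  ..FT.T
Step 3: 6 trees catch fire, 5 burn out
  FFTTTT
  ..F.TT
  ...FTT
  ....FT
  ...F.T
Step 4: 3 trees catch fire, 6 burn out
  ..FTTT
  ....TT
  ....FT
  .....F
  .....T
Step 5: 4 trees catch fire, 3 burn out
  ...FTT
  ....FT
  .....F
  ......
  .....F

...FTT
....FT
.....F
......
.....F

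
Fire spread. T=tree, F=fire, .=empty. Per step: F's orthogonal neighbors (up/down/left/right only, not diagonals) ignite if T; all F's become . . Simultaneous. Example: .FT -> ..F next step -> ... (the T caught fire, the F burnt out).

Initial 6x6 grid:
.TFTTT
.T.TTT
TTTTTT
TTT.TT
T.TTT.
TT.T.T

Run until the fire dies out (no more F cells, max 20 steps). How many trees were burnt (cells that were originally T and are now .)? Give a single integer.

Answer: 26

Derivation:
Step 1: +2 fires, +1 burnt (F count now 2)
Step 2: +3 fires, +2 burnt (F count now 3)
Step 3: +4 fires, +3 burnt (F count now 4)
Step 4: +5 fires, +4 burnt (F count now 5)
Step 5: +4 fires, +5 burnt (F count now 4)
Step 6: +4 fires, +4 burnt (F count now 4)
Step 7: +2 fires, +4 burnt (F count now 2)
Step 8: +2 fires, +2 burnt (F count now 2)
Step 9: +0 fires, +2 burnt (F count now 0)
Fire out after step 9
Initially T: 27, now '.': 35
Total burnt (originally-T cells now '.'): 26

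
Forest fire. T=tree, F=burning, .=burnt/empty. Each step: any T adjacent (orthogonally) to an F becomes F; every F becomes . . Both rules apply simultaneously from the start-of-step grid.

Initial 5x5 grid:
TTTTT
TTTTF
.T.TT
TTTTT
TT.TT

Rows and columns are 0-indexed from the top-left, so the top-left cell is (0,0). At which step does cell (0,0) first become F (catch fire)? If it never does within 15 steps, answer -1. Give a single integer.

Step 1: cell (0,0)='T' (+3 fires, +1 burnt)
Step 2: cell (0,0)='T' (+4 fires, +3 burnt)
Step 3: cell (0,0)='T' (+4 fires, +4 burnt)
Step 4: cell (0,0)='T' (+5 fires, +4 burnt)
Step 5: cell (0,0)='F' (+2 fires, +5 burnt)
  -> target ignites at step 5
Step 6: cell (0,0)='.' (+2 fires, +2 burnt)
Step 7: cell (0,0)='.' (+1 fires, +2 burnt)
Step 8: cell (0,0)='.' (+0 fires, +1 burnt)
  fire out at step 8

5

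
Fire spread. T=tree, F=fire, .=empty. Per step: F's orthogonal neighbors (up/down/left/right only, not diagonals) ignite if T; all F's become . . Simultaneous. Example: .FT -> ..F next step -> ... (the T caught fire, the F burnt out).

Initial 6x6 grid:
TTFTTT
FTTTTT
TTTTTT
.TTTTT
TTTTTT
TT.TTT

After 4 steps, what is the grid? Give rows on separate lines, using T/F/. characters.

Step 1: 6 trees catch fire, 2 burn out
  FF.FTT
  .FFTTT
  FTTTTT
  .TTTTT
  TTTTTT
  TT.TTT
Step 2: 4 trees catch fire, 6 burn out
  ....FT
  ...FTT
  .FFTTT
  .TTTTT
  TTTTTT
  TT.TTT
Step 3: 5 trees catch fire, 4 burn out
  .....F
  ....FT
  ...FTT
  .FFTTT
  TTTTTT
  TT.TTT
Step 4: 5 trees catch fire, 5 burn out
  ......
  .....F
  ....FT
  ...FTT
  TFFTTT
  TT.TTT

......
.....F
....FT
...FTT
TFFTTT
TT.TTT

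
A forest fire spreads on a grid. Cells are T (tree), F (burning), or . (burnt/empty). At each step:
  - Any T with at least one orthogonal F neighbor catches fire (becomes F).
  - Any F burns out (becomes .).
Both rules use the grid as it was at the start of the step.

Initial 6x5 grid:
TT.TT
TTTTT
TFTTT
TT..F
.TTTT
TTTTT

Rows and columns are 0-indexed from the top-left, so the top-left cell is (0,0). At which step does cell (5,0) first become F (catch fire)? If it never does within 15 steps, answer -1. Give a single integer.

Step 1: cell (5,0)='T' (+6 fires, +2 burnt)
Step 2: cell (5,0)='T' (+9 fires, +6 burnt)
Step 3: cell (5,0)='T' (+6 fires, +9 burnt)
Step 4: cell (5,0)='F' (+3 fires, +6 burnt)
  -> target ignites at step 4
Step 5: cell (5,0)='.' (+0 fires, +3 burnt)
  fire out at step 5

4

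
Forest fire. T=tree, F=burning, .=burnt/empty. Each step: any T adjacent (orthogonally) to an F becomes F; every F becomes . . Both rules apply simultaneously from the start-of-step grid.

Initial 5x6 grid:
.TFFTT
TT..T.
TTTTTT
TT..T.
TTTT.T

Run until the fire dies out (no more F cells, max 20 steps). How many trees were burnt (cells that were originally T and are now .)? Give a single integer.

Answer: 19

Derivation:
Step 1: +2 fires, +2 burnt (F count now 2)
Step 2: +3 fires, +2 burnt (F count now 3)
Step 3: +3 fires, +3 burnt (F count now 3)
Step 4: +6 fires, +3 burnt (F count now 6)
Step 5: +2 fires, +6 burnt (F count now 2)
Step 6: +2 fires, +2 burnt (F count now 2)
Step 7: +1 fires, +2 burnt (F count now 1)
Step 8: +0 fires, +1 burnt (F count now 0)
Fire out after step 8
Initially T: 20, now '.': 29
Total burnt (originally-T cells now '.'): 19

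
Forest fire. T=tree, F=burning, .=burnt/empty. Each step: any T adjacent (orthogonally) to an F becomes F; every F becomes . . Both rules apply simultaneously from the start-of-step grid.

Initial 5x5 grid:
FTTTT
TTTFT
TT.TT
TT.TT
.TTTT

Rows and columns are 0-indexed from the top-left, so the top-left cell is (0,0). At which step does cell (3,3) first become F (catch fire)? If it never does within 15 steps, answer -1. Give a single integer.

Step 1: cell (3,3)='T' (+6 fires, +2 burnt)
Step 2: cell (3,3)='F' (+6 fires, +6 burnt)
  -> target ignites at step 2
Step 3: cell (3,3)='.' (+4 fires, +6 burnt)
Step 4: cell (3,3)='.' (+3 fires, +4 burnt)
Step 5: cell (3,3)='.' (+1 fires, +3 burnt)
Step 6: cell (3,3)='.' (+0 fires, +1 burnt)
  fire out at step 6

2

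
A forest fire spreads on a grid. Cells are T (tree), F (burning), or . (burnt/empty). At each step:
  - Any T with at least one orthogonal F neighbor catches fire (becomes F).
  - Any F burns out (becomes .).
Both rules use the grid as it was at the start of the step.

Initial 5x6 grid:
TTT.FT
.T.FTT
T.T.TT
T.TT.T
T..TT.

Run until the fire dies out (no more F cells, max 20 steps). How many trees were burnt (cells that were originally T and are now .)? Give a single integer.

Answer: 6

Derivation:
Step 1: +2 fires, +2 burnt (F count now 2)
Step 2: +2 fires, +2 burnt (F count now 2)
Step 3: +1 fires, +2 burnt (F count now 1)
Step 4: +1 fires, +1 burnt (F count now 1)
Step 5: +0 fires, +1 burnt (F count now 0)
Fire out after step 5
Initially T: 18, now '.': 18
Total burnt (originally-T cells now '.'): 6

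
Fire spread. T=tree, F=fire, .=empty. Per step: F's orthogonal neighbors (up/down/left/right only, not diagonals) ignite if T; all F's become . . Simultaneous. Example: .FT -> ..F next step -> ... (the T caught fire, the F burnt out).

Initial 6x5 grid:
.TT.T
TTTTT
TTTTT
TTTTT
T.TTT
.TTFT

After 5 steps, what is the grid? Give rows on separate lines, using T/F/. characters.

Step 1: 3 trees catch fire, 1 burn out
  .TT.T
  TTTTT
  TTTTT
  TTTTT
  T.TFT
  .TF.F
Step 2: 4 trees catch fire, 3 burn out
  .TT.T
  TTTTT
  TTTTT
  TTTFT
  T.F.F
  .F...
Step 3: 3 trees catch fire, 4 burn out
  .TT.T
  TTTTT
  TTTFT
  TTF.F
  T....
  .....
Step 4: 4 trees catch fire, 3 burn out
  .TT.T
  TTTFT
  TTF.F
  TF...
  T....
  .....
Step 5: 4 trees catch fire, 4 burn out
  .TT.T
  TTF.F
  TF...
  F....
  T....
  .....

.TT.T
TTF.F
TF...
F....
T....
.....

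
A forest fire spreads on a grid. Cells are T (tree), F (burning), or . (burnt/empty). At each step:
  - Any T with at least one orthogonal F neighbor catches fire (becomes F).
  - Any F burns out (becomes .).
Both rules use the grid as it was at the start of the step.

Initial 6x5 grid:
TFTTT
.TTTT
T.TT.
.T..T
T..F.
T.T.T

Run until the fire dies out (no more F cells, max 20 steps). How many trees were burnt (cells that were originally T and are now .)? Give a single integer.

Step 1: +3 fires, +2 burnt (F count now 3)
Step 2: +2 fires, +3 burnt (F count now 2)
Step 3: +3 fires, +2 burnt (F count now 3)
Step 4: +2 fires, +3 burnt (F count now 2)
Step 5: +0 fires, +2 burnt (F count now 0)
Fire out after step 5
Initially T: 17, now '.': 23
Total burnt (originally-T cells now '.'): 10

Answer: 10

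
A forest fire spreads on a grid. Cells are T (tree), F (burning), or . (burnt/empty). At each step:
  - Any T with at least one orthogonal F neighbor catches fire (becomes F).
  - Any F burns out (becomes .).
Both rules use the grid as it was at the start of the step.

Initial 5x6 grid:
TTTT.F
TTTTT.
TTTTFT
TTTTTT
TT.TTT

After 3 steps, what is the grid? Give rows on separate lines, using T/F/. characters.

Step 1: 4 trees catch fire, 2 burn out
  TTTT..
  TTTTF.
  TTTF.F
  TTTTFT
  TT.TTT
Step 2: 5 trees catch fire, 4 burn out
  TTTT..
  TTTF..
  TTF...
  TTTF.F
  TT.TFT
Step 3: 6 trees catch fire, 5 burn out
  TTTF..
  TTF...
  TF....
  TTF...
  TT.F.F

TTTF..
TTF...
TF....
TTF...
TT.F.F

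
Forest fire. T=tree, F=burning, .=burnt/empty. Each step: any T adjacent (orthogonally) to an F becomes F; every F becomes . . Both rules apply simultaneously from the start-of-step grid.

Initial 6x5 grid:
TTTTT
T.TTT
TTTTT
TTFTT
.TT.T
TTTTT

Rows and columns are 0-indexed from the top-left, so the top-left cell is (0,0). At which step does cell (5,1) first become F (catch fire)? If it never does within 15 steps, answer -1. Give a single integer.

Step 1: cell (5,1)='T' (+4 fires, +1 burnt)
Step 2: cell (5,1)='T' (+7 fires, +4 burnt)
Step 3: cell (5,1)='F' (+7 fires, +7 burnt)
  -> target ignites at step 3
Step 4: cell (5,1)='.' (+6 fires, +7 burnt)
Step 5: cell (5,1)='.' (+2 fires, +6 burnt)
Step 6: cell (5,1)='.' (+0 fires, +2 burnt)
  fire out at step 6

3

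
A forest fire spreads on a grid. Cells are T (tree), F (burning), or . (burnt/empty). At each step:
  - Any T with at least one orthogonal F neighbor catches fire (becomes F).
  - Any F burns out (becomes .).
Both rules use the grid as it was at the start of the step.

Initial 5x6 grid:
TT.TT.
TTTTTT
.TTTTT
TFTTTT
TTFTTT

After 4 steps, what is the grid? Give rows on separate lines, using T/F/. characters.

Step 1: 5 trees catch fire, 2 burn out
  TT.TT.
  TTTTTT
  .FTTTT
  F.FTTT
  TF.FTT
Step 2: 5 trees catch fire, 5 burn out
  TT.TT.
  TFTTTT
  ..FTTT
  ...FTT
  F...FT
Step 3: 6 trees catch fire, 5 burn out
  TF.TT.
  F.FTTT
  ...FTT
  ....FT
  .....F
Step 4: 4 trees catch fire, 6 burn out
  F..TT.
  ...FTT
  ....FT
  .....F
  ......

F..TT.
...FTT
....FT
.....F
......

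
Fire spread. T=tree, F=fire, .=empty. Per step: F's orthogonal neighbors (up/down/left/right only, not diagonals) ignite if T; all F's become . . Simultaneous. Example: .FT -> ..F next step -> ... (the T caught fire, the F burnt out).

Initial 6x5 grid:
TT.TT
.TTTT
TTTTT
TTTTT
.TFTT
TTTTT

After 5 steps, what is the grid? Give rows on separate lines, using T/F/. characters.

Step 1: 4 trees catch fire, 1 burn out
  TT.TT
  .TTTT
  TTTTT
  TTFTT
  .F.FT
  TTFTT
Step 2: 6 trees catch fire, 4 burn out
  TT.TT
  .TTTT
  TTFTT
  TF.FT
  ....F
  TF.FT
Step 3: 7 trees catch fire, 6 burn out
  TT.TT
  .TFTT
  TF.FT
  F...F
  .....
  F...F
Step 4: 4 trees catch fire, 7 burn out
  TT.TT
  .F.FT
  F...F
  .....
  .....
  .....
Step 5: 3 trees catch fire, 4 burn out
  TF.FT
  ....F
  .....
  .....
  .....
  .....

TF.FT
....F
.....
.....
.....
.....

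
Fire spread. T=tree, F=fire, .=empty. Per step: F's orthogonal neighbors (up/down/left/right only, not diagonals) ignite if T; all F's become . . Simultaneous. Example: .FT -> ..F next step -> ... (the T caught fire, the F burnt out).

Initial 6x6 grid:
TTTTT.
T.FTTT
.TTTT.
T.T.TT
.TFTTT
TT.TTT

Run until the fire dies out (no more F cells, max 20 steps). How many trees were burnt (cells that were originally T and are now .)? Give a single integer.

Step 1: +6 fires, +2 burnt (F count now 6)
Step 2: +8 fires, +6 burnt (F count now 8)
Step 3: +8 fires, +8 burnt (F count now 8)
Step 4: +3 fires, +8 burnt (F count now 3)
Step 5: +0 fires, +3 burnt (F count now 0)
Fire out after step 5
Initially T: 26, now '.': 35
Total burnt (originally-T cells now '.'): 25

Answer: 25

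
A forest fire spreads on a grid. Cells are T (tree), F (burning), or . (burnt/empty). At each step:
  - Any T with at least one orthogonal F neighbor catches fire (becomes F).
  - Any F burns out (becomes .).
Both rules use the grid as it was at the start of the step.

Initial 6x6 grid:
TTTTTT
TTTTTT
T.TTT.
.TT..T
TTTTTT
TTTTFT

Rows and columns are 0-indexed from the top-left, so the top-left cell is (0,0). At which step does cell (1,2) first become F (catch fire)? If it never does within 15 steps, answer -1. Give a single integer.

Step 1: cell (1,2)='T' (+3 fires, +1 burnt)
Step 2: cell (1,2)='T' (+3 fires, +3 burnt)
Step 3: cell (1,2)='T' (+3 fires, +3 burnt)
Step 4: cell (1,2)='T' (+3 fires, +3 burnt)
Step 5: cell (1,2)='T' (+3 fires, +3 burnt)
Step 6: cell (1,2)='F' (+2 fires, +3 burnt)
  -> target ignites at step 6
Step 7: cell (1,2)='.' (+4 fires, +2 burnt)
Step 8: cell (1,2)='.' (+4 fires, +4 burnt)
Step 9: cell (1,2)='.' (+4 fires, +4 burnt)
Step 10: cell (1,2)='.' (+1 fires, +4 burnt)
Step 11: cell (1,2)='.' (+0 fires, +1 burnt)
  fire out at step 11

6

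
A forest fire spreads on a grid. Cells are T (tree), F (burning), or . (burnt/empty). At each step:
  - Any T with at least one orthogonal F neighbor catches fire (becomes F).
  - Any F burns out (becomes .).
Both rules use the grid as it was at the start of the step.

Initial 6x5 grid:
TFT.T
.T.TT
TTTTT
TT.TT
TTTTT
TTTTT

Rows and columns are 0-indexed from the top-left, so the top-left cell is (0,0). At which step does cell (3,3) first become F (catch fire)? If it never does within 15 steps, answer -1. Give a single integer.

Step 1: cell (3,3)='T' (+3 fires, +1 burnt)
Step 2: cell (3,3)='T' (+1 fires, +3 burnt)
Step 3: cell (3,3)='T' (+3 fires, +1 burnt)
Step 4: cell (3,3)='T' (+3 fires, +3 burnt)
Step 5: cell (3,3)='F' (+6 fires, +3 burnt)
  -> target ignites at step 5
Step 6: cell (3,3)='.' (+5 fires, +6 burnt)
Step 7: cell (3,3)='.' (+3 fires, +5 burnt)
Step 8: cell (3,3)='.' (+1 fires, +3 burnt)
Step 9: cell (3,3)='.' (+0 fires, +1 burnt)
  fire out at step 9

5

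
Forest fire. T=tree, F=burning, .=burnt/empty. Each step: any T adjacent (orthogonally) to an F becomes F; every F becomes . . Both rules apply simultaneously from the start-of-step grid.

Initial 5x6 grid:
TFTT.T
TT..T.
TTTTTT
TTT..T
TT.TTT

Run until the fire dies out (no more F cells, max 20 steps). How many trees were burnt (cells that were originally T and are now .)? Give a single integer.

Answer: 21

Derivation:
Step 1: +3 fires, +1 burnt (F count now 3)
Step 2: +3 fires, +3 burnt (F count now 3)
Step 3: +3 fires, +3 burnt (F count now 3)
Step 4: +4 fires, +3 burnt (F count now 4)
Step 5: +2 fires, +4 burnt (F count now 2)
Step 6: +2 fires, +2 burnt (F count now 2)
Step 7: +1 fires, +2 burnt (F count now 1)
Step 8: +1 fires, +1 burnt (F count now 1)
Step 9: +1 fires, +1 burnt (F count now 1)
Step 10: +1 fires, +1 burnt (F count now 1)
Step 11: +0 fires, +1 burnt (F count now 0)
Fire out after step 11
Initially T: 22, now '.': 29
Total burnt (originally-T cells now '.'): 21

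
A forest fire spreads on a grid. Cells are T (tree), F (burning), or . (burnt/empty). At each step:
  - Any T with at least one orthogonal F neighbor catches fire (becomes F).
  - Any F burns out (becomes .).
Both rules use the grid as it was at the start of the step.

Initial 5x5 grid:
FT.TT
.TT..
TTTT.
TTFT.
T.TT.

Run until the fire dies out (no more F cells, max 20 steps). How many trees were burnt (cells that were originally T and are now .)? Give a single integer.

Step 1: +5 fires, +2 burnt (F count now 5)
Step 2: +6 fires, +5 burnt (F count now 6)
Step 3: +2 fires, +6 burnt (F count now 2)
Step 4: +0 fires, +2 burnt (F count now 0)
Fire out after step 4
Initially T: 15, now '.': 23
Total burnt (originally-T cells now '.'): 13

Answer: 13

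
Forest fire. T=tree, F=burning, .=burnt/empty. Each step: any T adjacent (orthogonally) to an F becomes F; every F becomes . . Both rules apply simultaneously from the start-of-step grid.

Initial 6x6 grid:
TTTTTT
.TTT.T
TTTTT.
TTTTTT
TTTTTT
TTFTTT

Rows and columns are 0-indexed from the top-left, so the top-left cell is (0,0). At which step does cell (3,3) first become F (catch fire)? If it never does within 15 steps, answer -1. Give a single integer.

Step 1: cell (3,3)='T' (+3 fires, +1 burnt)
Step 2: cell (3,3)='T' (+5 fires, +3 burnt)
Step 3: cell (3,3)='F' (+6 fires, +5 burnt)
  -> target ignites at step 3
Step 4: cell (3,3)='.' (+6 fires, +6 burnt)
Step 5: cell (3,3)='.' (+6 fires, +6 burnt)
Step 6: cell (3,3)='.' (+2 fires, +6 burnt)
Step 7: cell (3,3)='.' (+2 fires, +2 burnt)
Step 8: cell (3,3)='.' (+1 fires, +2 burnt)
Step 9: cell (3,3)='.' (+1 fires, +1 burnt)
Step 10: cell (3,3)='.' (+0 fires, +1 burnt)
  fire out at step 10

3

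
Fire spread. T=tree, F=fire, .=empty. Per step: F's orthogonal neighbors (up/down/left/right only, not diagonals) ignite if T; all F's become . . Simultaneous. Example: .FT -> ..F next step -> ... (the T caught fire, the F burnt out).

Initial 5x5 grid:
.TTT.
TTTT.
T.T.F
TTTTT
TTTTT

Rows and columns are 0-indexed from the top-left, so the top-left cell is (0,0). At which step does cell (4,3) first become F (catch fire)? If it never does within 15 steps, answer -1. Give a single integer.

Step 1: cell (4,3)='T' (+1 fires, +1 burnt)
Step 2: cell (4,3)='T' (+2 fires, +1 burnt)
Step 3: cell (4,3)='F' (+2 fires, +2 burnt)
  -> target ignites at step 3
Step 4: cell (4,3)='.' (+3 fires, +2 burnt)
Step 5: cell (4,3)='.' (+3 fires, +3 burnt)
Step 6: cell (4,3)='.' (+5 fires, +3 burnt)
Step 7: cell (4,3)='.' (+3 fires, +5 burnt)
Step 8: cell (4,3)='.' (+0 fires, +3 burnt)
  fire out at step 8

3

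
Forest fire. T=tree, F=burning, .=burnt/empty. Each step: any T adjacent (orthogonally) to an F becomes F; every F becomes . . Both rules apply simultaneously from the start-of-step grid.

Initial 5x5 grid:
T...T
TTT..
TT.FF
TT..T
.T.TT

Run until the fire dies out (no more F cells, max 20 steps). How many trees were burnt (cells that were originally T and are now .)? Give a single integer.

Answer: 3

Derivation:
Step 1: +1 fires, +2 burnt (F count now 1)
Step 2: +1 fires, +1 burnt (F count now 1)
Step 3: +1 fires, +1 burnt (F count now 1)
Step 4: +0 fires, +1 burnt (F count now 0)
Fire out after step 4
Initially T: 13, now '.': 15
Total burnt (originally-T cells now '.'): 3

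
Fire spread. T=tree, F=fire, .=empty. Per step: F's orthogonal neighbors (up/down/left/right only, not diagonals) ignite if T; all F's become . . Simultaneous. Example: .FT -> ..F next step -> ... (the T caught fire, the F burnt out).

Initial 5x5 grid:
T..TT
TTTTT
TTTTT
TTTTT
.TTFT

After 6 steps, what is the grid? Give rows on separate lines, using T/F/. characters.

Step 1: 3 trees catch fire, 1 burn out
  T..TT
  TTTTT
  TTTTT
  TTTFT
  .TF.F
Step 2: 4 trees catch fire, 3 burn out
  T..TT
  TTTTT
  TTTFT
  TTF.F
  .F...
Step 3: 4 trees catch fire, 4 burn out
  T..TT
  TTTFT
  TTF.F
  TF...
  .....
Step 4: 5 trees catch fire, 4 burn out
  T..FT
  TTF.F
  TF...
  F....
  .....
Step 5: 3 trees catch fire, 5 burn out
  T...F
  TF...
  F....
  .....
  .....
Step 6: 1 trees catch fire, 3 burn out
  T....
  F....
  .....
  .....
  .....

T....
F....
.....
.....
.....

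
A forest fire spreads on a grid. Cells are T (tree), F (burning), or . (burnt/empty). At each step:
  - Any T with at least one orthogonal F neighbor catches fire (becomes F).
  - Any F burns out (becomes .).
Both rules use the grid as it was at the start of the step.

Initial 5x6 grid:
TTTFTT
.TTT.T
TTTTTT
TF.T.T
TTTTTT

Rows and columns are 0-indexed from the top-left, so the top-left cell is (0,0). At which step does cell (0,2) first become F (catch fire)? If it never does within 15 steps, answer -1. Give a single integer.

Step 1: cell (0,2)='F' (+6 fires, +2 burnt)
  -> target ignites at step 1
Step 2: cell (0,2)='.' (+9 fires, +6 burnt)
Step 3: cell (0,2)='.' (+5 fires, +9 burnt)
Step 4: cell (0,2)='.' (+2 fires, +5 burnt)
Step 5: cell (0,2)='.' (+2 fires, +2 burnt)
Step 6: cell (0,2)='.' (+0 fires, +2 burnt)
  fire out at step 6

1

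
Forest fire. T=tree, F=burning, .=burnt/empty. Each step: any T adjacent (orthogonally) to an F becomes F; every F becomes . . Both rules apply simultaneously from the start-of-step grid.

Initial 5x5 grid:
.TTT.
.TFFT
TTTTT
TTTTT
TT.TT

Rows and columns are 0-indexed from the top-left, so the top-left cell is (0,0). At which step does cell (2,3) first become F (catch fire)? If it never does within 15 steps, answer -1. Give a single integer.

Step 1: cell (2,3)='F' (+6 fires, +2 burnt)
  -> target ignites at step 1
Step 2: cell (2,3)='.' (+5 fires, +6 burnt)
Step 3: cell (2,3)='.' (+4 fires, +5 burnt)
Step 4: cell (2,3)='.' (+3 fires, +4 burnt)
Step 5: cell (2,3)='.' (+1 fires, +3 burnt)
Step 6: cell (2,3)='.' (+0 fires, +1 burnt)
  fire out at step 6

1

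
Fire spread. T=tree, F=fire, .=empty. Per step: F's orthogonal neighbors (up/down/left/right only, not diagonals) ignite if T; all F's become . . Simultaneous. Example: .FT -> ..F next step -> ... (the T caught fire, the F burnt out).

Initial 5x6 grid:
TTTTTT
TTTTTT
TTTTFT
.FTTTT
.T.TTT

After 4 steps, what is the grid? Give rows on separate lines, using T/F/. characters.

Step 1: 7 trees catch fire, 2 burn out
  TTTTTT
  TTTTFT
  TFTF.F
  ..FTFT
  .F.TTT
Step 2: 9 trees catch fire, 7 burn out
  TTTTFT
  TFTF.F
  F.F...
  ...F.F
  ...TFT
Step 3: 7 trees catch fire, 9 burn out
  TFTF.F
  F.F...
  ......
  ......
  ...F.F
Step 4: 2 trees catch fire, 7 burn out
  F.F...
  ......
  ......
  ......
  ......

F.F...
......
......
......
......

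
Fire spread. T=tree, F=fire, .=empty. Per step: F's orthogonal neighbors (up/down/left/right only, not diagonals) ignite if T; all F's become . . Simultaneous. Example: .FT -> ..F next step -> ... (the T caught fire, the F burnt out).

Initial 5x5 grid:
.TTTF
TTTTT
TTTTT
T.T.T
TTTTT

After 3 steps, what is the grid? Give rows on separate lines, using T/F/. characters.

Step 1: 2 trees catch fire, 1 burn out
  .TTF.
  TTTTF
  TTTTT
  T.T.T
  TTTTT
Step 2: 3 trees catch fire, 2 burn out
  .TF..
  TTTF.
  TTTTF
  T.T.T
  TTTTT
Step 3: 4 trees catch fire, 3 burn out
  .F...
  TTF..
  TTTF.
  T.T.F
  TTTTT

.F...
TTF..
TTTF.
T.T.F
TTTTT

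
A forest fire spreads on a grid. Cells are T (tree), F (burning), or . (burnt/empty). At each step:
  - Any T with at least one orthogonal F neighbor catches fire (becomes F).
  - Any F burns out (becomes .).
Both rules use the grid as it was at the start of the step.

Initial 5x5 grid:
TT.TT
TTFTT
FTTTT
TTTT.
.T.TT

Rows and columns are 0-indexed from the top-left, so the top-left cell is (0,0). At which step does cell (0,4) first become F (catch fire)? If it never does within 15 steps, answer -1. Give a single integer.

Step 1: cell (0,4)='T' (+6 fires, +2 burnt)
Step 2: cell (0,4)='T' (+7 fires, +6 burnt)
Step 3: cell (0,4)='F' (+4 fires, +7 burnt)
  -> target ignites at step 3
Step 4: cell (0,4)='.' (+1 fires, +4 burnt)
Step 5: cell (0,4)='.' (+1 fires, +1 burnt)
Step 6: cell (0,4)='.' (+0 fires, +1 burnt)
  fire out at step 6

3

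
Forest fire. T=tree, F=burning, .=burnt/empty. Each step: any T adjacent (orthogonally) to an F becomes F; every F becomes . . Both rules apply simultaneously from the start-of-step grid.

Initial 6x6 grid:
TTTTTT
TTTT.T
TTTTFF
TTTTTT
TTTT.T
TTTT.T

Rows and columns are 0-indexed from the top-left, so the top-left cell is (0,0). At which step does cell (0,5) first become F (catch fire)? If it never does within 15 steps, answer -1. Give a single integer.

Step 1: cell (0,5)='T' (+4 fires, +2 burnt)
Step 2: cell (0,5)='F' (+5 fires, +4 burnt)
  -> target ignites at step 2
Step 3: cell (0,5)='.' (+7 fires, +5 burnt)
Step 4: cell (0,5)='.' (+6 fires, +7 burnt)
Step 5: cell (0,5)='.' (+5 fires, +6 burnt)
Step 6: cell (0,5)='.' (+3 fires, +5 burnt)
Step 7: cell (0,5)='.' (+1 fires, +3 burnt)
Step 8: cell (0,5)='.' (+0 fires, +1 burnt)
  fire out at step 8

2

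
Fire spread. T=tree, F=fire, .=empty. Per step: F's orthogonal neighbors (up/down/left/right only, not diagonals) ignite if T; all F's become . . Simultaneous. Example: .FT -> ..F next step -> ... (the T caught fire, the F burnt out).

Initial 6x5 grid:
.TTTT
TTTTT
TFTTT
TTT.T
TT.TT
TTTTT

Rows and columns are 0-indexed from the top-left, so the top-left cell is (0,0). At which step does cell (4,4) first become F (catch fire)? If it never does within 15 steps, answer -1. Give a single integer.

Step 1: cell (4,4)='T' (+4 fires, +1 burnt)
Step 2: cell (4,4)='T' (+7 fires, +4 burnt)
Step 3: cell (4,4)='T' (+5 fires, +7 burnt)
Step 4: cell (4,4)='T' (+5 fires, +5 burnt)
Step 5: cell (4,4)='F' (+3 fires, +5 burnt)
  -> target ignites at step 5
Step 6: cell (4,4)='.' (+2 fires, +3 burnt)
Step 7: cell (4,4)='.' (+0 fires, +2 burnt)
  fire out at step 7

5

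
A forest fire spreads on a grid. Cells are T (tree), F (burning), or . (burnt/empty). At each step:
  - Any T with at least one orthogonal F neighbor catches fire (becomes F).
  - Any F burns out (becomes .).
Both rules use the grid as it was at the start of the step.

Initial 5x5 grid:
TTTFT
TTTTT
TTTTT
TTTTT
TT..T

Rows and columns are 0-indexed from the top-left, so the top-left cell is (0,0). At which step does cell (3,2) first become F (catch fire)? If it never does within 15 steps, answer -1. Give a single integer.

Step 1: cell (3,2)='T' (+3 fires, +1 burnt)
Step 2: cell (3,2)='T' (+4 fires, +3 burnt)
Step 3: cell (3,2)='T' (+5 fires, +4 burnt)
Step 4: cell (3,2)='F' (+4 fires, +5 burnt)
  -> target ignites at step 4
Step 5: cell (3,2)='.' (+3 fires, +4 burnt)
Step 6: cell (3,2)='.' (+2 fires, +3 burnt)
Step 7: cell (3,2)='.' (+1 fires, +2 burnt)
Step 8: cell (3,2)='.' (+0 fires, +1 burnt)
  fire out at step 8

4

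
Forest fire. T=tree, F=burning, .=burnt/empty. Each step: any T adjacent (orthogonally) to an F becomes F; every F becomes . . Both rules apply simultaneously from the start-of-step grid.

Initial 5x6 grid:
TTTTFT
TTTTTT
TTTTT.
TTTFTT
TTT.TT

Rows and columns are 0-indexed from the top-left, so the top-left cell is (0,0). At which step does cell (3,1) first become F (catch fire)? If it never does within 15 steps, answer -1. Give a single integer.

Step 1: cell (3,1)='T' (+6 fires, +2 burnt)
Step 2: cell (3,1)='F' (+9 fires, +6 burnt)
  -> target ignites at step 2
Step 3: cell (3,1)='.' (+6 fires, +9 burnt)
Step 4: cell (3,1)='.' (+4 fires, +6 burnt)
Step 5: cell (3,1)='.' (+1 fires, +4 burnt)
Step 6: cell (3,1)='.' (+0 fires, +1 burnt)
  fire out at step 6

2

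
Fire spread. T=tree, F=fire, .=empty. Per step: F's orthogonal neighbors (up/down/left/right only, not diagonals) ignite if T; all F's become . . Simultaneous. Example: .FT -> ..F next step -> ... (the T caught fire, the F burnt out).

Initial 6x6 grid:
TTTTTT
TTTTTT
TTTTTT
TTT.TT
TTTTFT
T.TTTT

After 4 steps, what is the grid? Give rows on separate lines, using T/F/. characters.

Step 1: 4 trees catch fire, 1 burn out
  TTTTTT
  TTTTTT
  TTTTTT
  TTT.FT
  TTTF.F
  T.TTFT
Step 2: 5 trees catch fire, 4 burn out
  TTTTTT
  TTTTTT
  TTTTFT
  TTT..F
  TTF...
  T.TF.F
Step 3: 6 trees catch fire, 5 burn out
  TTTTTT
  TTTTFT
  TTTF.F
  TTF...
  TF....
  T.F...
Step 4: 6 trees catch fire, 6 burn out
  TTTTFT
  TTTF.F
  TTF...
  TF....
  F.....
  T.....

TTTTFT
TTTF.F
TTF...
TF....
F.....
T.....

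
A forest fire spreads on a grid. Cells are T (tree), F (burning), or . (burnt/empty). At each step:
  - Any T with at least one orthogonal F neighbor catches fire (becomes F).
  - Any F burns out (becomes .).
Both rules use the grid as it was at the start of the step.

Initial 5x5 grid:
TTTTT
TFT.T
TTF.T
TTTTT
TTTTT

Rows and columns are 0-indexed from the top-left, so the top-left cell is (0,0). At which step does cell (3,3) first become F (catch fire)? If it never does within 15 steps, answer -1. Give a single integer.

Step 1: cell (3,3)='T' (+5 fires, +2 burnt)
Step 2: cell (3,3)='F' (+6 fires, +5 burnt)
  -> target ignites at step 2
Step 3: cell (3,3)='.' (+5 fires, +6 burnt)
Step 4: cell (3,3)='.' (+4 fires, +5 burnt)
Step 5: cell (3,3)='.' (+1 fires, +4 burnt)
Step 6: cell (3,3)='.' (+0 fires, +1 burnt)
  fire out at step 6

2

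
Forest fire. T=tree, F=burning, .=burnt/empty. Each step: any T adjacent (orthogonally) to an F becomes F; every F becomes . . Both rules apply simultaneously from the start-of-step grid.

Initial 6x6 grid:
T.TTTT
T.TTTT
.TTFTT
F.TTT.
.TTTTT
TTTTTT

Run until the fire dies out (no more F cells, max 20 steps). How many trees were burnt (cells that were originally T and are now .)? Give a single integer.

Step 1: +4 fires, +2 burnt (F count now 4)
Step 2: +8 fires, +4 burnt (F count now 8)
Step 3: +6 fires, +8 burnt (F count now 6)
Step 4: +5 fires, +6 burnt (F count now 5)
Step 5: +2 fires, +5 burnt (F count now 2)
Step 6: +1 fires, +2 burnt (F count now 1)
Step 7: +0 fires, +1 burnt (F count now 0)
Fire out after step 7
Initially T: 28, now '.': 34
Total burnt (originally-T cells now '.'): 26

Answer: 26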